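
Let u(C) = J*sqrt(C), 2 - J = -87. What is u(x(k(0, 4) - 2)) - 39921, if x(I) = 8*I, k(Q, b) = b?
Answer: -39565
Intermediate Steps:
J = 89 (J = 2 - 1*(-87) = 2 + 87 = 89)
u(C) = 89*sqrt(C)
u(x(k(0, 4) - 2)) - 39921 = 89*sqrt(8*(4 - 2)) - 39921 = 89*sqrt(8*2) - 39921 = 89*sqrt(16) - 39921 = 89*4 - 39921 = 356 - 39921 = -39565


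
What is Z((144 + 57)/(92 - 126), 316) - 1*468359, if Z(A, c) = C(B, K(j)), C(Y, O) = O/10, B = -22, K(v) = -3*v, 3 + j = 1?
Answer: -2341792/5 ≈ -4.6836e+5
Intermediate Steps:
j = -2 (j = -3 + 1 = -2)
C(Y, O) = O/10 (C(Y, O) = O*(1/10) = O/10)
Z(A, c) = 3/5 (Z(A, c) = (-3*(-2))/10 = (1/10)*6 = 3/5)
Z((144 + 57)/(92 - 126), 316) - 1*468359 = 3/5 - 1*468359 = 3/5 - 468359 = -2341792/5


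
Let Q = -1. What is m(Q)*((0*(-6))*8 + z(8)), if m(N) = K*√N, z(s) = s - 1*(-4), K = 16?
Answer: 192*I ≈ 192.0*I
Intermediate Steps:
z(s) = 4 + s (z(s) = s + 4 = 4 + s)
m(N) = 16*√N
m(Q)*((0*(-6))*8 + z(8)) = (16*√(-1))*((0*(-6))*8 + (4 + 8)) = (16*I)*(0*8 + 12) = (16*I)*(0 + 12) = (16*I)*12 = 192*I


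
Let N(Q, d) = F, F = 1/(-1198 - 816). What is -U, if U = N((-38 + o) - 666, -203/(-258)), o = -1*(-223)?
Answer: 1/2014 ≈ 0.00049652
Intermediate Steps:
o = 223
F = -1/2014 (F = 1/(-2014) = -1/2014 ≈ -0.00049652)
N(Q, d) = -1/2014
U = -1/2014 ≈ -0.00049652
-U = -1*(-1/2014) = 1/2014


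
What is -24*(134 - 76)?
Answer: -1392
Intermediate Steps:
-24*(134 - 76) = -24*58 = -1392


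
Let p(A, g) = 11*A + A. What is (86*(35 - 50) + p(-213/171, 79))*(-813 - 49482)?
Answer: 1247014230/19 ≈ 6.5632e+7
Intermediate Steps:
p(A, g) = 12*A
(86*(35 - 50) + p(-213/171, 79))*(-813 - 49482) = (86*(35 - 50) + 12*(-213/171))*(-813 - 49482) = (86*(-15) + 12*(-213*1/171))*(-50295) = (-1290 + 12*(-71/57))*(-50295) = (-1290 - 284/19)*(-50295) = -24794/19*(-50295) = 1247014230/19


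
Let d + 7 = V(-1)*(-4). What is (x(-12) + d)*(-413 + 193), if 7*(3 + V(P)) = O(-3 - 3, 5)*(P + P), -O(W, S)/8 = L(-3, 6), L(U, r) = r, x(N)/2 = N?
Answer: 113740/7 ≈ 16249.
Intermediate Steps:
x(N) = 2*N
O(W, S) = -48 (O(W, S) = -8*6 = -48)
V(P) = -3 - 96*P/7 (V(P) = -3 + (-48*(P + P))/7 = -3 + (-96*P)/7 = -3 - 96*P/7)
d = -349/7 (d = -7 + (-3 - 96/7*(-1))*(-4) = -7 + (-3 + 96/7)*(-4) = -7 + (75/7)*(-4) = -7 - 300/7 = -349/7 ≈ -49.857)
(x(-12) + d)*(-413 + 193) = (2*(-12) - 349/7)*(-413 + 193) = (-24 - 349/7)*(-220) = -517/7*(-220) = 113740/7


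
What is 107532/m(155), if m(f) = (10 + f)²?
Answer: 11948/3025 ≈ 3.9498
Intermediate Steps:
107532/m(155) = 107532/((10 + 155)²) = 107532/(165²) = 107532/27225 = 107532*(1/27225) = 11948/3025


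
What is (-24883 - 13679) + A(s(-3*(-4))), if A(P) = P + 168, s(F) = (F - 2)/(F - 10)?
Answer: -38389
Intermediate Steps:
s(F) = (-2 + F)/(-10 + F)
A(P) = 168 + P
(-24883 - 13679) + A(s(-3*(-4))) = (-24883 - 13679) + (168 + (-2 - 3*(-4))/(-10 - 3*(-4))) = -38562 + (168 + (-2 + 12)/(-10 + 12)) = -38562 + (168 + 10/2) = -38562 + (168 + (½)*10) = -38562 + (168 + 5) = -38562 + 173 = -38389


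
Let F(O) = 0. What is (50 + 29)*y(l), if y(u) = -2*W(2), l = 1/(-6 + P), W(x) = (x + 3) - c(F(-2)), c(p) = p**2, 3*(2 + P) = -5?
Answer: -790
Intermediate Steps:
P = -11/3 (P = -2 + (1/3)*(-5) = -2 - 5/3 = -11/3 ≈ -3.6667)
W(x) = 3 + x (W(x) = (x + 3) - 1*0**2 = (3 + x) - 1*0 = (3 + x) + 0 = 3 + x)
l = -3/29 (l = 1/(-6 - 11/3) = 1/(-29/3) = -3/29 ≈ -0.10345)
y(u) = -10 (y(u) = -2*(3 + 2) = -2*5 = -10)
(50 + 29)*y(l) = (50 + 29)*(-10) = 79*(-10) = -790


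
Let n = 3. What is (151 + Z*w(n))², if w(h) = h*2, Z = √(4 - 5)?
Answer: 22765 + 1812*I ≈ 22765.0 + 1812.0*I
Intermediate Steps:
Z = I (Z = √(-1) = I ≈ 1.0*I)
w(h) = 2*h
(151 + Z*w(n))² = (151 + I*(2*3))² = (151 + I*6)² = (151 + 6*I)²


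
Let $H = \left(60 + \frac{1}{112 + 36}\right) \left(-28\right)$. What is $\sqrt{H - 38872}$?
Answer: $\frac{i \sqrt{55515947}}{37} \approx 201.38 i$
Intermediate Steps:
$H = - \frac{62167}{37}$ ($H = \left(60 + \frac{1}{148}\right) \left(-28\right) = \frac{8881}{148} \left(-28\right) = - \frac{62167}{37} \approx -1680.2$)
$\sqrt{H - 38872} = \sqrt{- \frac{62167}{37} - 38872} = \sqrt{- \frac{1500431}{37}} = \frac{i \sqrt{55515947}}{37}$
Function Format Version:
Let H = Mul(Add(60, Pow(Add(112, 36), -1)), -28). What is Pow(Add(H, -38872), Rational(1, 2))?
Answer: Mul(Rational(1, 37), I, Pow(55515947, Rational(1, 2))) ≈ Mul(201.38, I)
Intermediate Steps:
H = Rational(-62167, 37) (H = Mul(Add(60, Pow(148, -1)), -28) = Mul(Add(60, Rational(1, 148)), -28) = Mul(Rational(8881, 148), -28) = Rational(-62167, 37) ≈ -1680.2)
Pow(Add(H, -38872), Rational(1, 2)) = Pow(Add(Rational(-62167, 37), -38872), Rational(1, 2)) = Pow(Rational(-1500431, 37), Rational(1, 2)) = Mul(Rational(1, 37), I, Pow(55515947, Rational(1, 2)))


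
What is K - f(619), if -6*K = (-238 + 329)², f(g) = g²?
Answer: -2307247/6 ≈ -3.8454e+5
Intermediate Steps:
K = -8281/6 (K = -(-238 + 329)²/6 = -⅙*91² = -⅙*8281 = -8281/6 ≈ -1380.2)
K - f(619) = -8281/6 - 1*619² = -8281/6 - 1*383161 = -8281/6 - 383161 = -2307247/6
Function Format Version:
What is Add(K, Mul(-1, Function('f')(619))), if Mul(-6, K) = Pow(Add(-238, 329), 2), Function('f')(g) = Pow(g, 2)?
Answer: Rational(-2307247, 6) ≈ -3.8454e+5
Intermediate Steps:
K = Rational(-8281, 6) (K = Mul(Rational(-1, 6), Pow(Add(-238, 329), 2)) = Mul(Rational(-1, 6), Pow(91, 2)) = Mul(Rational(-1, 6), 8281) = Rational(-8281, 6) ≈ -1380.2)
Add(K, Mul(-1, Function('f')(619))) = Add(Rational(-8281, 6), Mul(-1, Pow(619, 2))) = Add(Rational(-8281, 6), Mul(-1, 383161)) = Add(Rational(-8281, 6), -383161) = Rational(-2307247, 6)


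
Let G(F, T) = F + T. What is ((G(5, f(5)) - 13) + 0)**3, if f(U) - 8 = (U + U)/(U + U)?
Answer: 1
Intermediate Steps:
f(U) = 9 (f(U) = 8 + (U + U)/(U + U) = 8 + (2*U)/((2*U)) = 8 + (2*U)*(1/(2*U)) = 8 + 1 = 9)
((G(5, f(5)) - 13) + 0)**3 = (((5 + 9) - 13) + 0)**3 = ((14 - 13) + 0)**3 = (1 + 0)**3 = 1**3 = 1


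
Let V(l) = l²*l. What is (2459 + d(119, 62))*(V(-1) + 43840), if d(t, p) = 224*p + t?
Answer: 721852974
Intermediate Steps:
V(l) = l³
d(t, p) = t + 224*p
(2459 + d(119, 62))*(V(-1) + 43840) = (2459 + (119 + 224*62))*((-1)³ + 43840) = (2459 + (119 + 13888))*(-1 + 43840) = (2459 + 14007)*43839 = 16466*43839 = 721852974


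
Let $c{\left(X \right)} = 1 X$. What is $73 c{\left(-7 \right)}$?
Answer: $-511$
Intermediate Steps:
$c{\left(X \right)} = X$
$73 c{\left(-7 \right)} = 73 \left(-7\right) = -511$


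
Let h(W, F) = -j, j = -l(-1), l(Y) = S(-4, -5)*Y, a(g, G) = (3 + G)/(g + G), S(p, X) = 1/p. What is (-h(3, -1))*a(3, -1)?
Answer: -¼ ≈ -0.25000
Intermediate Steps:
a(g, G) = (3 + G)/(G + g)
l(Y) = -Y/4 (l(Y) = Y/(-4) = -Y/4)
j = -¼ (j = -(-1)*(-1)/4 = -1*¼ = -¼ ≈ -0.25000)
h(W, F) = ¼ (h(W, F) = -1*(-¼) = ¼)
(-h(3, -1))*a(3, -1) = (-1*¼)*((3 - 1)/(-1 + 3)) = -2/(4*2) = -2/8 = -¼*1 = -¼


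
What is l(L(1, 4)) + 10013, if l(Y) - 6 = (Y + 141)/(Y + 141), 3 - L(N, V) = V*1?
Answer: 10020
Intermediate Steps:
L(N, V) = 3 - V
l(Y) = 7 (l(Y) = 6 + (Y + 141)/(Y + 141) = 6 + (141 + Y)/(141 + Y) = 6 + 1 = 7)
l(L(1, 4)) + 10013 = 7 + 10013 = 10020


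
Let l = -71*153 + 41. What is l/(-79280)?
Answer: 5411/39640 ≈ 0.13650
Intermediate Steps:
l = -10822 (l = -10863 + 41 = -10822)
l/(-79280) = -10822/(-79280) = -10822*(-1/79280) = 5411/39640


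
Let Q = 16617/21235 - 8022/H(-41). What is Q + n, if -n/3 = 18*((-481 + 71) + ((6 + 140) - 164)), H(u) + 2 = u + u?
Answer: 985655759/42470 ≈ 23208.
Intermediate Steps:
H(u) = -2 + 2*u (H(u) = -2 + (u + u) = -2 + 2*u)
Q = 4089119/42470 (Q = 16617/21235 - 8022/(-2 + 2*(-41)) = 16617*(1/21235) - 8022/(-2 - 82) = 16617/21235 - 8022/(-84) = 16617/21235 - 8022*(-1/84) = 16617/21235 + 191/2 = 4089119/42470 ≈ 96.282)
n = 23112 (n = -54*((-481 + 71) + ((6 + 140) - 164)) = -54*(-410 + (146 - 164)) = -54*(-410 - 18) = -54*(-428) = -3*(-7704) = 23112)
Q + n = 4089119/42470 + 23112 = 985655759/42470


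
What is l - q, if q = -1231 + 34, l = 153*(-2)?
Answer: 891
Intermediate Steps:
l = -306
q = -1197
l - q = -306 - 1*(-1197) = -306 + 1197 = 891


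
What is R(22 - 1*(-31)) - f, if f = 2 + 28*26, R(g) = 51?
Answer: -679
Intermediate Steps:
f = 730 (f = 2 + 728 = 730)
R(22 - 1*(-31)) - f = 51 - 1*730 = 51 - 730 = -679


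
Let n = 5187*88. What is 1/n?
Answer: 1/456456 ≈ 2.1908e-6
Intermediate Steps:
n = 456456
1/n = 1/456456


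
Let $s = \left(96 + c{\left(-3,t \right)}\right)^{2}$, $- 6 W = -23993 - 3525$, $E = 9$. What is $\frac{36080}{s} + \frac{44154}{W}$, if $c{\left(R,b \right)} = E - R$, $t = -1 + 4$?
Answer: $\frac{127591343}{10030311} \approx 12.721$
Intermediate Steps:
$t = 3$
$c{\left(R,b \right)} = 9 - R$
$W = \frac{13759}{3}$ ($W = - \frac{-23993 - 3525}{6} = \left(- \frac{1}{6}\right) \left(-27518\right) = \frac{13759}{3} \approx 4586.3$)
$s = 11664$ ($s = \left(96 + \left(9 - -3\right)\right)^{2} = \left(96 + \left(9 + 3\right)\right)^{2} = \left(96 + 12\right)^{2} = 108^{2} = 11664$)
$\frac{36080}{s} + \frac{44154}{W} = \frac{36080}{11664} + \frac{44154}{\frac{13759}{3}} = 36080 \cdot \frac{1}{11664} + 44154 \cdot \frac{3}{13759} = \frac{2255}{729} + \frac{132462}{13759} = \frac{127591343}{10030311}$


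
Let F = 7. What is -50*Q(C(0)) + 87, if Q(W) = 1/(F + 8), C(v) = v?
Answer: 251/3 ≈ 83.667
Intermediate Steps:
Q(W) = 1/15 (Q(W) = 1/(7 + 8) = 1/15)
-50*Q(C(0)) + 87 = -50*1/15 + 87 = -10/3 + 87 = 251/3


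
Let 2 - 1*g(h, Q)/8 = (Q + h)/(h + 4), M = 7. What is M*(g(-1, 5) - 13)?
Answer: -161/3 ≈ -53.667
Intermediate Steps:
g(h, Q) = 16 - 8*(Q + h)/(4 + h) (g(h, Q) = 16 - 8*(Q + h)/(h + 4) = 16 - 8*(Q + h)/(4 + h))
M*(g(-1, 5) - 13) = 7*(8*(8 - 1 - 1*5)/(4 - 1) - 13) = 7*(8*(8 - 1 - 5)/3 - 13) = 7*(8*(⅓)*2 - 13) = 7*(16/3 - 13) = 7*(-23/3) = -161/3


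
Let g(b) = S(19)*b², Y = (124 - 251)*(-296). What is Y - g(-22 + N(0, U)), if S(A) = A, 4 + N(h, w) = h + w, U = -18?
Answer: 808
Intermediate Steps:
N(h, w) = -4 + h + w (N(h, w) = -4 + (h + w) = -4 + h + w)
Y = 37592 (Y = -127*(-296) = 37592)
g(b) = 19*b²
Y - g(-22 + N(0, U)) = 37592 - 19*(-22 + (-4 + 0 - 18))² = 37592 - 19*(-22 - 22)² = 37592 - 19*(-44)² = 37592 - 19*1936 = 37592 - 1*36784 = 37592 - 36784 = 808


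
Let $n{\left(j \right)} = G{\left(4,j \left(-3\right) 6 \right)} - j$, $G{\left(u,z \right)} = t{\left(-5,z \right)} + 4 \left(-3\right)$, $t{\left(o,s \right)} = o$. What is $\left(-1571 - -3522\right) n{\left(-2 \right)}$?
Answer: $-29265$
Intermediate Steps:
$G{\left(u,z \right)} = -17$ ($G{\left(u,z \right)} = -5 + 4 \left(-3\right) = -5 - 12 = -17$)
$n{\left(j \right)} = -17 - j$
$\left(-1571 - -3522\right) n{\left(-2 \right)} = \left(-1571 - -3522\right) \left(-17 - -2\right) = \left(-1571 + 3522\right) \left(-17 + 2\right) = 1951 \left(-15\right) = -29265$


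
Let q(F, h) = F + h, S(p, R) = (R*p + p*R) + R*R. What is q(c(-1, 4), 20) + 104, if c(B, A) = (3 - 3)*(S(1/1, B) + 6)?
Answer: 124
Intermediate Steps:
S(p, R) = R**2 + 2*R*p (S(p, R) = (R*p + R*p) + R**2 = 2*R*p + R**2 = R**2 + 2*R*p)
c(B, A) = 0 (c(B, A) = (3 - 3)*(B*(B + 2/1) + 6) = 0*(B*(B + 2*1) + 6) = 0*(B*(B + 2) + 6) = 0*(B*(2 + B) + 6) = 0*(6 + B*(2 + B)) = 0)
q(c(-1, 4), 20) + 104 = (0 + 20) + 104 = 20 + 104 = 124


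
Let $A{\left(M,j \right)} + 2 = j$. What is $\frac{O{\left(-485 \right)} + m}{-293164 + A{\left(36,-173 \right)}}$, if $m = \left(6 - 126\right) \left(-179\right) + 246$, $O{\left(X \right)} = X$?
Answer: $- \frac{21241}{293339} \approx -0.072411$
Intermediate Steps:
$A{\left(M,j \right)} = -2 + j$
$m = 21726$ ($m = \left(6 - 126\right) \left(-179\right) + 246 = \left(-120\right) \left(-179\right) + 246 = 21480 + 246 = 21726$)
$\frac{O{\left(-485 \right)} + m}{-293164 + A{\left(36,-173 \right)}} = \frac{-485 + 21726}{-293164 - 175} = \frac{21241}{-293164 - 175} = \frac{21241}{-293339} = 21241 \left(- \frac{1}{293339}\right) = - \frac{21241}{293339}$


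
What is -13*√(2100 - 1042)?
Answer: -299*√2 ≈ -422.85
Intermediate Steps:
-13*√(2100 - 1042) = -299*√2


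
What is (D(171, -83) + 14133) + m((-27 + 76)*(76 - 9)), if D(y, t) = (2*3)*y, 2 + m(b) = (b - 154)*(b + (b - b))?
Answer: 10287664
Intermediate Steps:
m(b) = -2 + b*(-154 + b) (m(b) = -2 + (b - 154)*(b + (b - b)) = -2 + (-154 + b)*(b + 0) = -2 + (-154 + b)*b = -2 + b*(-154 + b))
D(y, t) = 6*y
(D(171, -83) + 14133) + m((-27 + 76)*(76 - 9)) = (6*171 + 14133) + (-2 + ((-27 + 76)*(76 - 9))² - 154*(-27 + 76)*(76 - 9)) = (1026 + 14133) + (-2 + (49*67)² - 7546*67) = 15159 + (-2 + 3283² - 154*3283) = 15159 + (-2 + 10778089 - 505582) = 15159 + 10272505 = 10287664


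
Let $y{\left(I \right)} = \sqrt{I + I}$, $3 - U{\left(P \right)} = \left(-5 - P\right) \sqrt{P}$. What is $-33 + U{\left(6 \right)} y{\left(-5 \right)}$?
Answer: $-33 + i \sqrt{10} \left(3 + 11 \sqrt{6}\right) \approx -33.0 + 94.693 i$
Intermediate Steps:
$U{\left(P \right)} = 3 - \sqrt{P} \left(-5 - P\right)$ ($U{\left(P \right)} = 3 - \left(-5 - P\right) \sqrt{P} = 3 - \sqrt{P} \left(-5 - P\right)$)
$y{\left(I \right)} = \sqrt{2} \sqrt{I}$ ($y{\left(I \right)} = \sqrt{2 I} = \sqrt{2} \sqrt{I}$)
$-33 + U{\left(6 \right)} y{\left(-5 \right)} = -33 + \left(3 + 6^{\frac{3}{2}} + 5 \sqrt{6}\right) \sqrt{2} \sqrt{-5} = -33 + \left(3 + 6 \sqrt{6} + 5 \sqrt{6}\right) \sqrt{2} i \sqrt{5} = -33 + \left(3 + 11 \sqrt{6}\right) i \sqrt{10} = -33 + i \sqrt{10} \left(3 + 11 \sqrt{6}\right)$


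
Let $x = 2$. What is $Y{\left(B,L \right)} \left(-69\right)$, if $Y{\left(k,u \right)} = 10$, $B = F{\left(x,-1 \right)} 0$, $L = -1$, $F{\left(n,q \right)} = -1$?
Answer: $-690$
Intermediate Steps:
$B = 0$ ($B = \left(-1\right) 0 = 0$)
$Y{\left(B,L \right)} \left(-69\right) = 10 \left(-69\right) = -690$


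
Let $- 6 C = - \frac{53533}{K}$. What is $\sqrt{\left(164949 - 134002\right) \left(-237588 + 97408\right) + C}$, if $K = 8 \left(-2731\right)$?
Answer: $\frac{i \sqrt{4659190877670028509}}{32772} \approx 65865.0 i$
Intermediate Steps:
$K = -21848$
$C = - \frac{53533}{131088}$ ($C = - \frac{\left(-53533\right) \frac{1}{-21848}}{6} = - \frac{\left(-53533\right) \left(- \frac{1}{21848}\right)}{6} = \left(- \frac{1}{6}\right) \frac{53533}{21848} = - \frac{53533}{131088} \approx -0.40837$)
$\sqrt{\left(164949 - 134002\right) \left(-237588 + 97408\right) + C} = \sqrt{\left(164949 - 134002\right) \left(-237588 + 97408\right) - \frac{53533}{131088}} = \sqrt{30947 \left(-140180\right) - \frac{53533}{131088}} = \sqrt{-4338150460 - \frac{53533}{131088}} = \sqrt{- \frac{568679467554013}{131088}} = \frac{i \sqrt{4659190877670028509}}{32772}$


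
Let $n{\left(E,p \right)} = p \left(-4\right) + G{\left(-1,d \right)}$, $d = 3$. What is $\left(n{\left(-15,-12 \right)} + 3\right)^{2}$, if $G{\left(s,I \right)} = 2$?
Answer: $2809$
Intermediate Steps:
$n{\left(E,p \right)} = 2 - 4 p$ ($n{\left(E,p \right)} = p \left(-4\right) + 2 = - 4 p + 2 = 2 - 4 p$)
$\left(n{\left(-15,-12 \right)} + 3\right)^{2} = \left(\left(2 - -48\right) + 3\right)^{2} = \left(\left(2 + 48\right) + 3\right)^{2} = \left(50 + 3\right)^{2} = 53^{2} = 2809$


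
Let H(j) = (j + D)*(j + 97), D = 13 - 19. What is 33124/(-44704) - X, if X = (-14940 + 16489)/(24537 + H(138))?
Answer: -477379141/620905032 ≈ -0.76884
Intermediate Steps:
D = -6
H(j) = (-6 + j)*(97 + j) (H(j) = (j - 6)*(j + 97) = (-6 + j)*(97 + j))
X = 1549/55557 (X = (-14940 + 16489)/(24537 + (-582 + 138**2 + 91*138)) = 1549/(24537 + (-582 + 19044 + 12558)) = 1549/(24537 + 31020) = 1549/55557 ≈ 0.027881)
33124/(-44704) - X = 33124/(-44704) - 1*1549/55557 = 33124*(-1/44704) - 1549/55557 = -8281/11176 - 1549/55557 = -477379141/620905032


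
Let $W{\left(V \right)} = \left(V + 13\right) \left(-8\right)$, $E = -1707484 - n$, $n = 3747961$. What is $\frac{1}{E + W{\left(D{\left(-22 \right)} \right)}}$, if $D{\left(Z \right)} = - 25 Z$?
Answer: $- \frac{1}{5459949} \approx -1.8315 \cdot 10^{-7}$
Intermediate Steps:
$E = -5455445$ ($E = -1707484 - 3747961 = -5455445$)
$W{\left(V \right)} = -104 - 8 V$ ($W{\left(V \right)} = \left(13 + V\right) \left(-8\right) = -104 - 8 V$)
$\frac{1}{E + W{\left(D{\left(-22 \right)} \right)}} = \frac{1}{-5455445 - \left(104 + 8 \left(\left(-25\right) \left(-22\right)\right)\right)} = \frac{1}{-5455445 - 4504} = \frac{1}{-5459949} = - \frac{1}{5459949}$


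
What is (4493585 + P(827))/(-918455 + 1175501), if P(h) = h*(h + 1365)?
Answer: 2102123/85682 ≈ 24.534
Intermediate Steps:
P(h) = h*(1365 + h)
(4493585 + P(827))/(-918455 + 1175501) = (4493585 + 827*(1365 + 827))/(-918455 + 1175501) = (4493585 + 827*2192)/257046 = (4493585 + 1812784)*(1/257046) = 6306369*(1/257046) = 2102123/85682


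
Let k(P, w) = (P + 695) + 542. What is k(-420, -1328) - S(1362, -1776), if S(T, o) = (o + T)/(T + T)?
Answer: 370987/454 ≈ 817.15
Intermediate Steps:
S(T, o) = (T + o)/(2*T) (S(T, o) = (T + o)/((2*T)) = (T + o)*(1/(2*T)) = (T + o)/(2*T))
k(P, w) = 1237 + P (k(P, w) = (695 + P) + 542 = 1237 + P)
k(-420, -1328) - S(1362, -1776) = (1237 - 420) - (1362 - 1776)/(2*1362) = 817 - (-414)/(2*1362) = 817 - 1*(-69/454) = 817 + 69/454 = 370987/454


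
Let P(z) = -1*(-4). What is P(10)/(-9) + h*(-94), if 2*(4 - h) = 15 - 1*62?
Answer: -23269/9 ≈ -2585.4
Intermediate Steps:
P(z) = 4
h = 55/2 (h = 4 - (15 - 1*62)/2 = 4 - (15 - 62)/2 = 4 - ½*(-47) = 4 + 47/2 = 55/2 ≈ 27.500)
P(10)/(-9) + h*(-94) = 4/(-9) + (55/2)*(-94) = 4*(-⅑) - 2585 = -4/9 - 2585 = -23269/9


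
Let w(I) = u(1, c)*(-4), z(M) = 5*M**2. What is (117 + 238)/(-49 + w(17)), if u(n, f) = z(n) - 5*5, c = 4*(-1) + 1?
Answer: 355/31 ≈ 11.452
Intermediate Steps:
c = -3 (c = -4 + 1 = -3)
u(n, f) = -25 + 5*n**2 (u(n, f) = 5*n**2 - 5*5 = 5*n**2 - 25 = -25 + 5*n**2)
w(I) = 80 (w(I) = (-25 + 5*1**2)*(-4) = (-25 + 5*1)*(-4) = (-25 + 5)*(-4) = -20*(-4) = 80)
(117 + 238)/(-49 + w(17)) = (117 + 238)/(-49 + 80) = 355/31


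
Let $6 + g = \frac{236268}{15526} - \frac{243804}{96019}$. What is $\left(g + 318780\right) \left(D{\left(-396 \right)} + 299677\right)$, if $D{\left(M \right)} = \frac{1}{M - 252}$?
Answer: $\frac{5548822913999133565}{58082766} \approx 9.5533 \cdot 10^{10}$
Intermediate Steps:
$g = \frac{64650456}{9680461}$ ($g = -6 + \left(\frac{236268}{15526} - \frac{243804}{96019}\right) = -6 + \left(236268 \cdot \frac{1}{15526} - \frac{22164}{8729}\right) = -6 + \left(\frac{118134}{7763} - \frac{22164}{8729}\right) = -6 + \frac{122733222}{9680461} = \frac{64650456}{9680461} \approx 6.6785$)
$D{\left(M \right)} = \frac{1}{-252 + M}$
$\left(g + 318780\right) \left(D{\left(-396 \right)} + 299677\right) = \left(\frac{64650456}{9680461} + 318780\right) \left(\frac{1}{-252 - 396} + 299677\right) = \frac{3086002008036 \left(\frac{1}{-648} + 299677\right)}{9680461} = \frac{3086002008036 \left(- \frac{1}{648} + 299677\right)}{9680461} = \frac{3086002008036}{9680461} \cdot \frac{194190695}{648} = \frac{5548822913999133565}{58082766}$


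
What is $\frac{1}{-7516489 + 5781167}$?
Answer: $- \frac{1}{1735322} \approx -5.7626 \cdot 10^{-7}$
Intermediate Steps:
$\frac{1}{-7516489 + 5781167} = \frac{1}{-1735322} = - \frac{1}{1735322}$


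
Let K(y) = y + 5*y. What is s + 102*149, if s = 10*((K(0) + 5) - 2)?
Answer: 15228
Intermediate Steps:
K(y) = 6*y
s = 30 (s = 10*((6*0 + 5) - 2) = 10*((0 + 5) - 2) = 10*(5 - 2) = 10*3 = 30)
s + 102*149 = 30 + 102*149 = 30 + 15198 = 15228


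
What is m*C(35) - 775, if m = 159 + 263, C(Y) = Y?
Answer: 13995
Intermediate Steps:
m = 422
m*C(35) - 775 = 422*35 - 775 = 14770 - 775 = 13995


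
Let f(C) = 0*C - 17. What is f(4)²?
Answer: 289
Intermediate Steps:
f(C) = -17 (f(C) = 0 - 17 = -17)
f(4)² = (-17)² = 289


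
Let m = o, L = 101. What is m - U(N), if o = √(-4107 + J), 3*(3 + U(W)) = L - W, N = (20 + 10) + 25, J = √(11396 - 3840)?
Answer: -37/3 + I*√(4107 - 2*√1889) ≈ -12.333 + 63.404*I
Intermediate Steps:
J = 2*√1889 (J = √7556 = 2*√1889 ≈ 86.925)
N = 55 (N = 30 + 25 = 55)
U(W) = 92/3 - W/3 (U(W) = -3 + (101 - W)/3 = -3 + (101/3 - W/3) = 92/3 - W/3)
o = √(-4107 + 2*√1889) ≈ 63.404*I
m = √(-4107 + 2*√1889) ≈ 63.404*I
m - U(N) = √(-4107 + 2*√1889) - (92/3 - ⅓*55) = √(-4107 + 2*√1889) - (92/3 - 55/3) = √(-4107 + 2*√1889) - 1*37/3 = √(-4107 + 2*√1889) - 37/3 = -37/3 + √(-4107 + 2*√1889)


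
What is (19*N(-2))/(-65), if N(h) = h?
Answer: 38/65 ≈ 0.58462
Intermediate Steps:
(19*N(-2))/(-65) = (19*(-2))/(-65) = -38*(-1/65) = 38/65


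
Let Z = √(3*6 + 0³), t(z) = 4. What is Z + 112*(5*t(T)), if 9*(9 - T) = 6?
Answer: 2240 + 3*√2 ≈ 2244.2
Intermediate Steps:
T = 25/3 (T = 9 - ⅑*6 = 9 - ⅔ = 25/3 ≈ 8.3333)
Z = 3*√2 (Z = √(18 + 0) = √18 = 3*√2 ≈ 4.2426)
Z + 112*(5*t(T)) = 3*√2 + 112*(5*4) = 3*√2 + 112*20 = 3*√2 + 2240 = 2240 + 3*√2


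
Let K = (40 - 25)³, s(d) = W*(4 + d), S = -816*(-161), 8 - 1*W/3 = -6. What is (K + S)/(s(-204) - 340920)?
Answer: -44917/116440 ≈ -0.38575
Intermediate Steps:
W = 42 (W = 24 - 3*(-6) = 24 + 18 = 42)
S = 131376
s(d) = 168 + 42*d (s(d) = 42*(4 + d) = 168 + 42*d)
K = 3375 (K = 15³ = 3375)
(K + S)/(s(-204) - 340920) = (3375 + 131376)/((168 + 42*(-204)) - 340920) = 134751/((168 - 8568) - 340920) = 134751/(-8400 - 340920) = 134751/(-349320) = 134751*(-1/349320) = -44917/116440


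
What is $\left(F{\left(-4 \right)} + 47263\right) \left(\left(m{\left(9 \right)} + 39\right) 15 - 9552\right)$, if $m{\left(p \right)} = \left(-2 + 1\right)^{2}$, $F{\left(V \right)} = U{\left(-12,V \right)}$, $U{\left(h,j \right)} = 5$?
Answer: $-423143136$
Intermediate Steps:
$F{\left(V \right)} = 5$
$m{\left(p \right)} = 1$ ($m{\left(p \right)} = \left(-1\right)^{2} = 1$)
$\left(F{\left(-4 \right)} + 47263\right) \left(\left(m{\left(9 \right)} + 39\right) 15 - 9552\right) = \left(5 + 47263\right) \left(\left(1 + 39\right) 15 - 9552\right) = 47268 \left(40 \cdot 15 - 9552\right) = 47268 \left(600 - 9552\right) = 47268 \left(-8952\right) = -423143136$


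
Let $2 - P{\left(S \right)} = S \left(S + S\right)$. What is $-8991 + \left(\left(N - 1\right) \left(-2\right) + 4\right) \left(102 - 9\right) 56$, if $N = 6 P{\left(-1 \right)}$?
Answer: $22257$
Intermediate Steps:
$P{\left(S \right)} = 2 - 2 S^{2}$ ($P{\left(S \right)} = 2 - S \left(S + S\right) = 2 - S 2 S = 2 - 2 S^{2}$)
$N = 0$ ($N = 6 \left(2 - 2 \left(-1\right)^{2}\right) = 6 \left(2 - 2\right) = 6 \cdot 0 = 0$)
$-8991 + \left(\left(N - 1\right) \left(-2\right) + 4\right) \left(102 - 9\right) 56 = -8991 + \left(\left(0 - 1\right) \left(-2\right) + 4\right) \left(102 - 9\right) 56 = -8991 + \left(\left(-1\right) \left(-2\right) + 4\right) 93 \cdot 56 = -8991 + \left(2 + 4\right) 93 \cdot 56 = -8991 + 6 \cdot 93 \cdot 56 = -8991 + 558 \cdot 56 = -8991 + 31248 = 22257$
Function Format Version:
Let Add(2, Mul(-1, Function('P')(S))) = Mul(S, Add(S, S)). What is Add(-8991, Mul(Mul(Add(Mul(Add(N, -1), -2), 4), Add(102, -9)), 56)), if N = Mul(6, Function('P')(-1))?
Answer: 22257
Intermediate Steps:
Function('P')(S) = Add(2, Mul(-2, Pow(S, 2))) (Function('P')(S) = Add(2, Mul(-1, Mul(S, Add(S, S)))) = Add(2, Mul(-1, Mul(S, Mul(2, S)))) = Add(2, Mul(-1, Mul(2, Pow(S, 2)))) = Add(2, Mul(-2, Pow(S, 2))))
N = 0 (N = Mul(6, Add(2, Mul(-2, Pow(-1, 2)))) = Mul(6, Add(2, Mul(-2, 1))) = Mul(6, Add(2, -2)) = Mul(6, 0) = 0)
Add(-8991, Mul(Mul(Add(Mul(Add(N, -1), -2), 4), Add(102, -9)), 56)) = Add(-8991, Mul(Mul(Add(Mul(Add(0, -1), -2), 4), Add(102, -9)), 56)) = Add(-8991, Mul(Mul(Add(Mul(-1, -2), 4), 93), 56)) = Add(-8991, Mul(Mul(Add(2, 4), 93), 56)) = Add(-8991, Mul(Mul(6, 93), 56)) = Add(-8991, Mul(558, 56)) = Add(-8991, 31248) = 22257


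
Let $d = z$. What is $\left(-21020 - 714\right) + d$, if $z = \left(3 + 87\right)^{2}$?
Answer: $-13634$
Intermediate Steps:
$z = 8100$ ($z = 90^{2} = 8100$)
$d = 8100$
$\left(-21020 - 714\right) + d = \left(-21020 - 714\right) + 8100 = -21734 + 8100 = -13634$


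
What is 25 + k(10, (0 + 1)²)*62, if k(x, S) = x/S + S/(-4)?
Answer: 1259/2 ≈ 629.50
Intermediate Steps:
k(x, S) = -S/4 + x/S (k(x, S) = x/S + S*(-¼) = x/S - S/4 = -S/4 + x/S)
25 + k(10, (0 + 1)²)*62 = 25 + (-(0 + 1)²/4 + 10/((0 + 1)²))*62 = 25 + (-¼*1² + 10/(1²))*62 = 25 + (-¼*1 + 10/1)*62 = 25 + (-¼ + 10*1)*62 = 25 + (-¼ + 10)*62 = 25 + (39/4)*62 = 25 + 1209/2 = 1259/2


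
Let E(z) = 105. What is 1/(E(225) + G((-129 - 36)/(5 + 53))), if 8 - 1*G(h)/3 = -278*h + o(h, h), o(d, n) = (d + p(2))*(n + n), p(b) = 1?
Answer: -1682/3826677 ≈ -0.00043955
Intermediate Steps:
o(d, n) = 2*n*(1 + d) (o(d, n) = (d + 1)*(n + n) = (1 + d)*(2*n) = 2*n*(1 + d))
G(h) = 24 + 834*h - 6*h*(1 + h) (G(h) = 24 - 3*(-278*h + 2*h*(1 + h)) = 24 + (834*h - 6*h*(1 + h)) = 24 + 834*h - 6*h*(1 + h))
1/(E(225) + G((-129 - 36)/(5 + 53))) = 1/(105 + (24 - 6*(-129 - 36)²/(5 + 53)² + 828*((-129 - 36)/(5 + 53)))) = 1/(105 + (24 - 6*(-165/58)² + 828*(-165/58))) = 1/(105 + (24 - 6*27225/3364 - 68310/29)) = 1/(105 + (24 - 81675/1682 - 68310/29)) = 1/(105 - 4003287/1682) = 1/(-3826677/1682) = -1682/3826677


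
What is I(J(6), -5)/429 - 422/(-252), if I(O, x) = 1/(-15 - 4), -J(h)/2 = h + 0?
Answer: 573245/342342 ≈ 1.6745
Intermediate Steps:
J(h) = -2*h (J(h) = -2*(h + 0) = -2*h)
I(O, x) = -1/19 (I(O, x) = 1/(-19) = -1/19)
I(J(6), -5)/429 - 422/(-252) = -1/19/429 - 422/(-252) = -1/19*1/429 - 422*(-1/252) = -1/8151 + 211/126 = 573245/342342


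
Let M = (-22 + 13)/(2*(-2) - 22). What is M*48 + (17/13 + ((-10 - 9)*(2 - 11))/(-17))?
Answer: 1738/221 ≈ 7.8643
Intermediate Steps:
M = 9/26 (M = -9/(-4 - 22) = -9/(-26) = -9*(-1/26) = 9/26 ≈ 0.34615)
M*48 + (17/13 + ((-10 - 9)*(2 - 11))/(-17)) = (9/26)*48 + (17/13 + ((-10 - 9)*(2 - 11))/(-17)) = 216/13 + (17*(1/13) - 19*(-9)*(-1/17)) = 216/13 + (17/13 + 171*(-1/17)) = 216/13 + (17/13 - 171/17) = 216/13 - 1934/221 = 1738/221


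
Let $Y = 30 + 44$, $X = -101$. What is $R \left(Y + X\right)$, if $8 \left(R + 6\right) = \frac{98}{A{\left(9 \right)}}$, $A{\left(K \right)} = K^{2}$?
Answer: $\frac{1895}{12} \approx 157.92$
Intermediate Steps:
$Y = 74$
$R = - \frac{1895}{324}$ ($R = -6 + \frac{98 \frac{1}{9^{2}}}{8} = -6 + \frac{98 \cdot \frac{1}{81}}{8} = -6 + \frac{1}{8} \cdot \frac{98}{81} = -6 + \frac{49}{324} = - \frac{1895}{324} \approx -5.8488$)
$R \left(Y + X\right) = - \frac{1895 \left(74 - 101\right)}{324} = \left(- \frac{1895}{324}\right) \left(-27\right) = \frac{1895}{12}$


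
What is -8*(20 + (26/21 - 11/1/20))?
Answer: -17378/105 ≈ -165.50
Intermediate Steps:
-8*(20 + (26/21 - 11/1/20)) = -8*(20 + (26*(1/21) - 11*1*(1/20))) = -8*(20 + (26/21 - 11*1/20)) = -8*(20 + (26/21 - 11/20)) = -8*(20 + 289/420) = -8*8689/420 = -17378/105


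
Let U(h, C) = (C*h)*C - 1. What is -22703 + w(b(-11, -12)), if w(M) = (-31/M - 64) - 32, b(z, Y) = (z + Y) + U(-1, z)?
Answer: -3305824/145 ≈ -22799.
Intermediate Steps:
U(h, C) = -1 + h*C² (U(h, C) = h*C² - 1 = -1 + h*C²)
b(z, Y) = -1 + Y + z - z² (b(z, Y) = (z + Y) + (-1 - z²) = (Y + z) + (-1 - z²) = -1 + Y + z - z²)
w(M) = -96 - 31/M (w(M) = (-64 - 31/M) - 32 = -96 - 31/M)
-22703 + w(b(-11, -12)) = -22703 + (-96 - 31/(-1 - 12 - 11 - 1*(-11)²)) = -22703 + (-96 - 31/(-1 - 12 - 11 - 1*121)) = -22703 + (-96 - 31/(-1 - 12 - 11 - 121)) = -22703 + (-96 - 31/(-145)) = -22703 + (-96 - 31*(-1/145)) = -22703 + (-96 + 31/145) = -22703 - 13889/145 = -3305824/145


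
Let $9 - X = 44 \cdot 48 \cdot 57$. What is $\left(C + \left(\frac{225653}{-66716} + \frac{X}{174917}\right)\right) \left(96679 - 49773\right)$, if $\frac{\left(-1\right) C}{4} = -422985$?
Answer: $\frac{463067537680280893687}{5834881286} \approx 7.9362 \cdot 10^{10}$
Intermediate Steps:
$C = 1691940$ ($C = \left(-4\right) \left(-422985\right) = 1691940$)
$X = -120375$ ($X = 9 - 44 \cdot 48 \cdot 57 = 9 - 2112 \cdot 57 = 9 - 120384 = -120375$)
$\left(C + \left(\frac{225653}{-66716} + \frac{X}{174917}\right)\right) \left(96679 - 49773\right) = \left(1691940 + \left(\frac{225653}{-66716} - \frac{120375}{174917}\right)\right) \left(96679 - 49773\right) = \left(1691940 + \left(225653 \left(- \frac{1}{66716}\right) - \frac{120375}{174917}\right)\right) 46906 = \left(1691940 - \frac{47501484301}{11669762572}\right) 46906 = \frac{19744490584585379}{11669762572} \cdot 46906 = \frac{463067537680280893687}{5834881286}$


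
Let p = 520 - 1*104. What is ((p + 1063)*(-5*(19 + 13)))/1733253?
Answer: -78880/577751 ≈ -0.13653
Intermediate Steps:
p = 416 (p = 520 - 104 = 416)
((p + 1063)*(-5*(19 + 13)))/1733253 = ((416 + 1063)*(-5*(19 + 13)))/1733253 = (1479*(-5*32))*(1/1733253) = (1479*(-160))*(1/1733253) = -236640*1/1733253 = -78880/577751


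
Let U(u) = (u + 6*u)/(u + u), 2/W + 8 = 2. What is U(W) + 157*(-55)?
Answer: -17263/2 ≈ -8631.5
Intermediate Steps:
W = -⅓ (W = 2/(-8 + 2) = 2/(-6) = 2*(-⅙) = -⅓ ≈ -0.33333)
U(u) = 7/2 (U(u) = (7*u)/((2*u)) = (7*u)*(1/(2*u)) = 7/2)
U(W) + 157*(-55) = 7/2 + 157*(-55) = 7/2 - 8635 = -17263/2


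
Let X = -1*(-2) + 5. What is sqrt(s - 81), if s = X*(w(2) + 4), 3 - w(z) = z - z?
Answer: 4*I*sqrt(2) ≈ 5.6569*I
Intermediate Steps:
w(z) = 3 (w(z) = 3 - (z - z) = 3 - 1*0 = 3 + 0 = 3)
X = 7 (X = 2 + 5 = 7)
s = 49 (s = 7*(3 + 4) = 7*7 = 49)
sqrt(s - 81) = sqrt(49 - 81) = sqrt(-32) = 4*I*sqrt(2)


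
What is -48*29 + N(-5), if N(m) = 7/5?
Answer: -6953/5 ≈ -1390.6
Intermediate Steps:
N(m) = 7/5 (N(m) = 7*(1/5) = 7/5)
-48*29 + N(-5) = -48*29 + 7/5 = -1392 + 7/5 = -6953/5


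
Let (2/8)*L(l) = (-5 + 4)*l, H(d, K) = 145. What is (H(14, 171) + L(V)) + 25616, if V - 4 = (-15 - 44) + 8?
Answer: 25949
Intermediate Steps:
V = -47 (V = 4 + ((-15 - 44) + 8) = 4 + (-59 + 8) = 4 - 51 = -47)
L(l) = -4*l (L(l) = 4*((-5 + 4)*l) = 4*(-l) = -4*l)
(H(14, 171) + L(V)) + 25616 = (145 - 4*(-47)) + 25616 = (145 + 188) + 25616 = 333 + 25616 = 25949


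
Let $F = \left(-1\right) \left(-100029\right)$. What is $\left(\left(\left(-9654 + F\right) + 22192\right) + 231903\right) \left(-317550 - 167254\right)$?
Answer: $-167000433880$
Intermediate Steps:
$F = 100029$
$\left(\left(\left(-9654 + F\right) + 22192\right) + 231903\right) \left(-317550 - 167254\right) = \left(\left(\left(-9654 + 100029\right) + 22192\right) + 231903\right) \left(-317550 - 167254\right) = \left(\left(90375 + 22192\right) + 231903\right) \left(-484804\right) = \left(112567 + 231903\right) \left(-484804\right) = 344470 \left(-484804\right) = -167000433880$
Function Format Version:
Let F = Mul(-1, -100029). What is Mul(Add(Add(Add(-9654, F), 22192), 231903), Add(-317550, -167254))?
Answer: -167000433880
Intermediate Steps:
F = 100029
Mul(Add(Add(Add(-9654, F), 22192), 231903), Add(-317550, -167254)) = Mul(Add(Add(Add(-9654, 100029), 22192), 231903), Add(-317550, -167254)) = Mul(Add(Add(90375, 22192), 231903), -484804) = Mul(Add(112567, 231903), -484804) = Mul(344470, -484804) = -167000433880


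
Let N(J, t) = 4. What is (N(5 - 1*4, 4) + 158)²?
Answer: 26244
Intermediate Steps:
(N(5 - 1*4, 4) + 158)² = (4 + 158)² = 162² = 26244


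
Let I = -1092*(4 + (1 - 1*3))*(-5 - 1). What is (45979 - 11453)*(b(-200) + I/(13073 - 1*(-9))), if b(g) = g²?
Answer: 9033608854352/6541 ≈ 1.3811e+9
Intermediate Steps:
I = 13104 (I = -1092*(4 + (1 - 3))*(-6) = -1092*(4 - 2)*(-6) = -2184*(-6) = -1092*(-12) = 13104)
(45979 - 11453)*(b(-200) + I/(13073 - 1*(-9))) = (45979 - 11453)*((-200)² + 13104/(13073 - 1*(-9))) = 34526*(40000 + 13104/(13073 + 9)) = 34526*(40000 + 13104/13082) = 34526*(40000 + 13104*(1/13082)) = 34526*(40000 + 6552/6541) = 34526*(261646552/6541) = 9033608854352/6541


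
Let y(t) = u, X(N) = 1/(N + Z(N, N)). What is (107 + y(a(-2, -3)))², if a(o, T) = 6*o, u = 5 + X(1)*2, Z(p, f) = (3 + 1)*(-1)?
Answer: 111556/9 ≈ 12395.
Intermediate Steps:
Z(p, f) = -4 (Z(p, f) = 4*(-1) = -4)
X(N) = 1/(-4 + N) (X(N) = 1/(N - 4) = 1/(-4 + N))
u = 13/3 (u = 5 + 2/(-4 + 1) = 5 + 2/(-3) = 5 - ⅓*2 = 5 - ⅔ = 13/3 ≈ 4.3333)
y(t) = 13/3
(107 + y(a(-2, -3)))² = (107 + 13/3)² = (334/3)² = 111556/9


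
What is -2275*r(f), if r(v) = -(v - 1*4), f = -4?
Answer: -18200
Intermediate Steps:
r(v) = 4 - v (r(v) = -(v - 4) = -(-4 + v) = 4 - v)
-2275*r(f) = -2275*(4 - 1*(-4)) = -2275*(4 + 4) = -2275*8 = -18200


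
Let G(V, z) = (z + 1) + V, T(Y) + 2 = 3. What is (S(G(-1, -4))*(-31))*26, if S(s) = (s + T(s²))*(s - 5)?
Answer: -21762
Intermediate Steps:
T(Y) = 1 (T(Y) = -2 + 3 = 1)
G(V, z) = 1 + V + z (G(V, z) = (1 + z) + V = 1 + V + z)
S(s) = (1 + s)*(-5 + s) (S(s) = (s + 1)*(s - 5) = (1 + s)*(-5 + s))
(S(G(-1, -4))*(-31))*26 = ((-5 + (1 - 1 - 4)² - 4*(1 - 1 - 4))*(-31))*26 = ((-5 + (-4)² - 4*(-4))*(-31))*26 = ((-5 + 16 + 16)*(-31))*26 = (27*(-31))*26 = -837*26 = -21762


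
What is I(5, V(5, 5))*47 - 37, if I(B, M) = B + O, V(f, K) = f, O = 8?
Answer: 574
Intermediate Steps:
I(B, M) = 8 + B (I(B, M) = B + 8 = 8 + B)
I(5, V(5, 5))*47 - 37 = (8 + 5)*47 - 37 = 13*47 - 37 = 611 - 37 = 574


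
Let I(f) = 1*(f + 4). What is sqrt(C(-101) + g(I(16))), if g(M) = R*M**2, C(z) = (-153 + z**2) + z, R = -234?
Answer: I*sqrt(83653) ≈ 289.23*I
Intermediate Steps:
I(f) = 4 + f (I(f) = 1*(4 + f) = 4 + f)
C(z) = -153 + z + z**2
g(M) = -234*M**2
sqrt(C(-101) + g(I(16))) = sqrt((-153 - 101 + (-101)**2) - 234*(4 + 16)**2) = sqrt((-153 - 101 + 10201) - 234*20**2) = sqrt(9947 - 234*400) = sqrt(9947 - 93600) = sqrt(-83653) = I*sqrt(83653)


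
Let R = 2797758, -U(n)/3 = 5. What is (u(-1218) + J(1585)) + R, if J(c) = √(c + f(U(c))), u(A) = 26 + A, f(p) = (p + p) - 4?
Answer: 2796566 + √1551 ≈ 2.7966e+6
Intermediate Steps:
U(n) = -15 (U(n) = -3*5 = -15)
f(p) = -4 + 2*p (f(p) = 2*p - 4 = -4 + 2*p)
J(c) = √(-34 + c) (J(c) = √(c + (-4 + 2*(-15))) = √(c + (-4 - 30)) = √(c - 34) = √(-34 + c))
(u(-1218) + J(1585)) + R = ((26 - 1218) + √(-34 + 1585)) + 2797758 = (-1192 + √1551) + 2797758 = 2796566 + √1551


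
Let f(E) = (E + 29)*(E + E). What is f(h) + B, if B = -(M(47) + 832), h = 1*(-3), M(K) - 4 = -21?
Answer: -971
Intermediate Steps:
M(K) = -17 (M(K) = 4 - 21 = -17)
h = -3
B = -815 (B = -(-17 + 832) = -1*815 = -815)
f(E) = 2*E*(29 + E) (f(E) = (29 + E)*(2*E) = 2*E*(29 + E))
f(h) + B = 2*(-3)*(29 - 3) - 815 = 2*(-3)*26 - 815 = -156 - 815 = -971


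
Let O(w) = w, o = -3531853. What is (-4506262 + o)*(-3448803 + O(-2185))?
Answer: 27739438407620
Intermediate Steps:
(-4506262 + o)*(-3448803 + O(-2185)) = (-4506262 - 3531853)*(-3448803 - 2185) = -8038115*(-3450988) = 27739438407620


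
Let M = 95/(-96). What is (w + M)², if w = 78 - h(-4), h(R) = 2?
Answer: 51854401/9216 ≈ 5626.6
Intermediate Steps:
M = -95/96 (M = 95*(-1/96) = -95/96 ≈ -0.98958)
w = 76 (w = 78 - 1*2 = 78 - 2 = 76)
(w + M)² = (76 - 95/96)² = (7201/96)² = 51854401/9216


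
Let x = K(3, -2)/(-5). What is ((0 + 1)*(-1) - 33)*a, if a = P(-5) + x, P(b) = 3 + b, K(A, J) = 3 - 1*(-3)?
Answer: 544/5 ≈ 108.80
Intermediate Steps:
K(A, J) = 6 (K(A, J) = 3 + 3 = 6)
x = -6/5 (x = 6/(-5) = 6*(-⅕) = -6/5 ≈ -1.2000)
a = -16/5 (a = (3 - 5) - 6/5 = -2 - 6/5 = -16/5 ≈ -3.2000)
((0 + 1)*(-1) - 33)*a = ((0 + 1)*(-1) - 33)*(-16/5) = (1*(-1) - 33)*(-16/5) = (-1 - 33)*(-16/5) = -34*(-16/5) = 544/5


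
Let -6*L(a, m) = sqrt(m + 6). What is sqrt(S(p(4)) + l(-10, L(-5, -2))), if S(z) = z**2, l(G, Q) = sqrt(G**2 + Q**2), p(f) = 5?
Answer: sqrt(225 + 3*sqrt(901))/3 ≈ 5.9165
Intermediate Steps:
L(a, m) = -sqrt(6 + m)/6 (L(a, m) = -sqrt(m + 6)/6 = -sqrt(6 + m)/6)
sqrt(S(p(4)) + l(-10, L(-5, -2))) = sqrt(5**2 + sqrt((-10)**2 + (-sqrt(6 - 2)/6)**2)) = sqrt(25 + sqrt(100 + (-sqrt(4)/6)**2)) = sqrt(25 + sqrt(100 + (-1/6*2)**2)) = sqrt(25 + sqrt(100 + (-1/3)**2)) = sqrt(25 + sqrt(100 + 1/9)) = sqrt(25 + sqrt(901/9)) = sqrt(25 + sqrt(901)/3)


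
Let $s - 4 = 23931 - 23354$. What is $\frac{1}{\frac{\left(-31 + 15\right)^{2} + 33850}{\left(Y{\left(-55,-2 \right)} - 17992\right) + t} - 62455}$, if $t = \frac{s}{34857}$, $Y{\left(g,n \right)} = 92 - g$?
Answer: $- \frac{311011292}{19424804658281} \approx -1.6011 \cdot 10^{-5}$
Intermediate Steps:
$s = 581$ ($s = 4 + \left(23931 - 23354\right) = 4 + 577 = 581$)
$t = \frac{581}{34857} \approx 0.016668$
$\frac{1}{\frac{\left(-31 + 15\right)^{2} + 33850}{\left(Y{\left(-55,-2 \right)} - 17992\right) + t} - 62455} = \frac{1}{\frac{\left(-31 + 15\right)^{2} + 33850}{\left(\left(92 - -55\right) - 17992\right) + \frac{581}{34857}} - 62455} = \frac{1}{\frac{\left(-16\right)^{2} + 33850}{\left(\left(92 + 55\right) - 17992\right) + \frac{581}{34857}} - 62455} = \frac{1}{\frac{256 + 33850}{\left(147 - 17992\right) + \frac{581}{34857}} - 62455} = \frac{1}{\frac{34106}{-17845 + \frac{581}{34857}} - 62455} = \frac{1}{\frac{34106}{- \frac{622022584}{34857}} - 62455} = \frac{1}{34106 \left(- \frac{34857}{622022584}\right) - 62455} = \frac{1}{- \frac{594416421}{311011292} - 62455} = \frac{1}{- \frac{19424804658281}{311011292}} = - \frac{311011292}{19424804658281}$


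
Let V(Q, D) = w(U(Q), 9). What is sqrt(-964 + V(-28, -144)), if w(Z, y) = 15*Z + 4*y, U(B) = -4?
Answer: 2*I*sqrt(247) ≈ 31.432*I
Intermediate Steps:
w(Z, y) = 4*y + 15*Z
V(Q, D) = -24 (V(Q, D) = 4*9 + 15*(-4) = 36 - 60 = -24)
sqrt(-964 + V(-28, -144)) = sqrt(-964 - 24) = sqrt(-988) = 2*I*sqrt(247)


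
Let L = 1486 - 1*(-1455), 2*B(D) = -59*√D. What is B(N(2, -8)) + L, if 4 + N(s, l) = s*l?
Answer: 2941 - 59*I*√5 ≈ 2941.0 - 131.93*I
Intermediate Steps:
N(s, l) = -4 + l*s (N(s, l) = -4 + s*l = -4 + l*s)
B(D) = -59*√D/2 (B(D) = (-59*√D)/2 = -59*√D/2)
L = 2941 (L = 1486 + 1455 = 2941)
B(N(2, -8)) + L = -59*√(-4 - 8*2)/2 + 2941 = -59*√(-4 - 16)/2 + 2941 = -59*I*√5 + 2941 = 2941 - 59*I*√5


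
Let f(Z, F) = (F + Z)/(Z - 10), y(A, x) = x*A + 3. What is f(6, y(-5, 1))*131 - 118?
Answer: -249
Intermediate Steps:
y(A, x) = 3 + A*x (y(A, x) = A*x + 3 = 3 + A*x)
f(Z, F) = (F + Z)/(-10 + Z)
f(6, y(-5, 1))*131 - 118 = (((3 - 5*1) + 6)/(-10 + 6))*131 - 118 = (((3 - 5) + 6)/(-4))*131 - 118 = -(-2 + 6)/4*131 - 118 = -1/4*4*131 - 118 = -1*131 - 118 = -131 - 118 = -249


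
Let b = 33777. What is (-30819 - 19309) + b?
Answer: -16351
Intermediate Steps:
(-30819 - 19309) + b = (-30819 - 19309) + 33777 = -50128 + 33777 = -16351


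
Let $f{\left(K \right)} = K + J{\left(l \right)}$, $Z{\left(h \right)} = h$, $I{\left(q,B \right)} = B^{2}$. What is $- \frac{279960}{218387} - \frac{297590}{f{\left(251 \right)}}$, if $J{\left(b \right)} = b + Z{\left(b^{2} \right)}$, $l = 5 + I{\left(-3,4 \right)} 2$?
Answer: $- \frac{65453681050}{361867259} \approx -180.88$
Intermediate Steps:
$l = 37$ ($l = 5 + 4^{2} \cdot 2 = 5 + 16 \cdot 2 = 5 + 32 = 37$)
$J{\left(b \right)} = b + b^{2}$
$f{\left(K \right)} = 1406 + K$ ($f{\left(K \right)} = K + 37 \left(1 + 37\right) = K + 37 \cdot 38 = K + 1406 = 1406 + K$)
$- \frac{279960}{218387} - \frac{297590}{f{\left(251 \right)}} = - \frac{279960}{218387} - \frac{297590}{1406 + 251} = \left(-279960\right) \frac{1}{218387} - \frac{297590}{1657} = - \frac{279960}{218387} - \frac{297590}{1657} = - \frac{65453681050}{361867259}$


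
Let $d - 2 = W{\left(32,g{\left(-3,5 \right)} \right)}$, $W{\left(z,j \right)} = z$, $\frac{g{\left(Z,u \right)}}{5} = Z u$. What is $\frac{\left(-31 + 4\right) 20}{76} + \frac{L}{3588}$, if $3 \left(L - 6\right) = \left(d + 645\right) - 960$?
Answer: $- \frac{1458137}{204516} \approx -7.1297$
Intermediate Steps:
$g{\left(Z,u \right)} = 5 Z u$
$d = 34$ ($d = 2 + 32 = 34$)
$L = - \frac{263}{3}$ ($L = 6 + \frac{\left(34 + 645\right) - 960}{3} = 6 + \frac{679 - 960}{3} = 6 + \frac{1}{3} \left(-281\right) = 6 - \frac{281}{3} = - \frac{263}{3} \approx -87.667$)
$\frac{\left(-31 + 4\right) 20}{76} + \frac{L}{3588} = \frac{\left(-31 + 4\right) 20}{76} - \frac{263}{3 \cdot 3588} = \left(-27\right) 20 \cdot \frac{1}{76} - \frac{263}{10764} = \left(-540\right) \frac{1}{76} - \frac{263}{10764} = - \frac{135}{19} - \frac{263}{10764} = - \frac{1458137}{204516}$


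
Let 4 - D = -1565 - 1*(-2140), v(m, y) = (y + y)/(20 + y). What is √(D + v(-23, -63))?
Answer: I*√1050361/43 ≈ 23.834*I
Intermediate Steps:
v(m, y) = 2*y/(20 + y) (v(m, y) = (2*y)/(20 + y) = 2*y/(20 + y))
D = -571 (D = 4 - (-1565 - 1*(-2140)) = 4 - (-1565 + 2140) = 4 - 1*575 = 4 - 575 = -571)
√(D + v(-23, -63)) = √(-571 + 2*(-63)/(20 - 63)) = √(-571 + 2*(-63)/(-43)) = √(-571 + 2*(-63)*(-1/43)) = √(-571 + 126/43) = √(-24427/43) = I*√1050361/43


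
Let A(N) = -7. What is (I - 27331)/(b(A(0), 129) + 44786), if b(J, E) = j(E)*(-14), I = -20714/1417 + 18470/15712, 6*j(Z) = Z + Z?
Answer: -43485289043/70264881024 ≈ -0.61888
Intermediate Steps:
j(Z) = Z/3 (j(Z) = (Z + Z)/6 = (2*Z)/6 = Z/3)
I = -149643189/11131952 (I = -20714*1/1417 + 18470*(1/15712) = -20714/1417 + 9235/7856 = -149643189/11131952 ≈ -13.443)
b(J, E) = -14*E/3 (b(J, E) = (E/3)*(-14) = -14*E/3)
(I - 27331)/(b(A(0), 129) + 44786) = (-149643189/11131952 - 27331)/(-14/3*129 + 44786) = -304397023301/(11131952*(-602 + 44786)) = -304397023301/11131952/44184 = -304397023301/11131952*1/44184 = -43485289043/70264881024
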